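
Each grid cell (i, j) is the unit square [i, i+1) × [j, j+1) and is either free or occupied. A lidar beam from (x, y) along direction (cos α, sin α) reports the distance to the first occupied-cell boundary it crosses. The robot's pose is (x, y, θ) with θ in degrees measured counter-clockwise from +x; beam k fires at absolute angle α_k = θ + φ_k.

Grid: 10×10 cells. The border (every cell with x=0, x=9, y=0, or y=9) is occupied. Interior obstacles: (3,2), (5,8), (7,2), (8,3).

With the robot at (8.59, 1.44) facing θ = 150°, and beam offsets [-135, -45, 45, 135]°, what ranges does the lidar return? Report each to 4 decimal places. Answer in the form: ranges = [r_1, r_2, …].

ranges = [0.4245, 1.6150, 1.7000, 0.4555]

beam 1: φ=-135°, α=15°
  d=(0.9659,0.2588)  start (8,1)  tX=0.4245 tY=2.1637  stride 1/|dx|=1.0353 1/|dy|=3.8637
    cross x-line → (9,1), t=0.4245 (wall)
  → r_1 = 0.4245
beam 2: φ=-45°, α=105°
  d=(-0.2588,0.9659)  start (8,1)  tX=2.2796 tY=0.5798  stride 1/|dx|=3.8637 1/|dy|=1.0353
    cross y-line → (8,2), t=0.5798
    cross y-line → (8,3), t=1.6150 (wall)
  → r_2 = 1.6150
beam 3: φ=45°, α=195°
  d=(-0.9659,-0.2588)  start (8,1)  tX=0.6108 tY=1.7000  stride 1/|dx|=1.0353 1/|dy|=3.8637
    cross x-line → (7,1), t=0.6108
    cross x-line → (6,1), t=1.6461
    cross y-line → (6,0), t=1.7000 (wall)
  → r_3 = 1.7000
beam 4: φ=135°, α=285°
  d=(0.2588,-0.9659)  start (8,1)  tX=1.5841 tY=0.4555  stride 1/|dx|=3.8637 1/|dy|=1.0353
    cross y-line → (8,0), t=0.4555 (wall)
  → r_4 = 0.4555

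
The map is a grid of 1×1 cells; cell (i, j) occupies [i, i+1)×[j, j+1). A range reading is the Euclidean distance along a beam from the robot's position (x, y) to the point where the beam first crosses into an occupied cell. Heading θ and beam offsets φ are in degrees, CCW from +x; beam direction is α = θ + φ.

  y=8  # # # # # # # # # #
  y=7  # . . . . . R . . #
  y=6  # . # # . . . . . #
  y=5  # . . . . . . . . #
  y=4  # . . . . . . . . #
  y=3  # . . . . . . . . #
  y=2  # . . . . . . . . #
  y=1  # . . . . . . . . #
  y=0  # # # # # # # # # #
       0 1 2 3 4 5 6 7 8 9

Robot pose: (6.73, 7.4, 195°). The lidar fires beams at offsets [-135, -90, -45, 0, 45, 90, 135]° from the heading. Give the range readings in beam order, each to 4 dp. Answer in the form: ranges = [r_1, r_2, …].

beam 1: φ=-135°, α=60°
  cosα=0.5000 sinα=0.8660 | (6,7) | tMaxX 0.5400 tMaxY 0.6928 | tΔX 2.0000 tΔY 1.1547
    t=0.5400 [x] (7,7)
    t=0.6928 [y] (7,8) — stop
  → r_1 = 0.6928
beam 2: φ=-90°, α=105°
  cosα=-0.2588 sinα=0.9659 | (6,7) | tMaxX 2.8205 tMaxY 0.6212 | tΔX 3.8637 tΔY 1.0353
    t=0.6212 [y] (6,8) — stop
  → r_2 = 0.6212
beam 3: φ=-45°, α=150°
  cosα=-0.8660 sinα=0.5000 | (6,7) | tMaxX 0.8429 tMaxY 1.2000 | tΔX 1.1547 tΔY 2.0000
    t=0.8429 [x] (5,7)
    t=1.2000 [y] (5,8) — stop
  → r_3 = 1.2000
beam 4: φ=0°, α=195°
  cosα=-0.9659 sinα=-0.2588 | (6,7) | tMaxX 0.7558 tMaxY 1.5455 | tΔX 1.0353 tΔY 3.8637
    t=0.7558 [x] (5,7)
    t=1.5455 [y] (5,6)
    t=1.7910 [x] (4,6)
    t=2.8263 [x] (3,6) — stop
  → r_4 = 2.8263
beam 5: φ=45°, α=240°
  cosα=-0.5000 sinα=-0.8660 | (6,7) | tMaxX 1.4600 tMaxY 0.4619 | tΔX 2.0000 tΔY 1.1547
    t=0.4619 [y] (6,6)
    t=1.4600 [x] (5,6)
    t=1.6166 [y] (5,5)
    t=2.7713 [y] (5,4)
    t=3.4600 [x] (4,4)
    t=3.9260 [y] (4,3)
    t=5.0807 [y] (4,2)
    t=5.4600 [x] (3,2)
    t=6.2354 [y] (3,1)
    t=7.3901 [y] (3,0) — stop
  → r_5 = 7.3901
beam 6: φ=90°, α=285°
  cosα=0.2588 sinα=-0.9659 | (6,7) | tMaxX 1.0432 tMaxY 0.4141 | tΔX 3.8637 tΔY 1.0353
    t=0.4141 [y] (6,6)
    t=1.0432 [x] (7,6)
    t=1.4494 [y] (7,5)
    t=2.4847 [y] (7,4)
    t=3.5199 [y] (7,3)
    t=4.5552 [y] (7,2)
    t=4.9069 [x] (8,2)
    t=5.5905 [y] (8,1)
    t=6.6258 [y] (8,0) — stop
  → r_6 = 6.6258
beam 7: φ=135°, α=330°
  cosα=0.8660 sinα=-0.5000 | (6,7) | tMaxX 0.3118 tMaxY 0.8000 | tΔX 1.1547 tΔY 2.0000
    t=0.3118 [x] (7,7)
    t=0.8000 [y] (7,6)
    t=1.4665 [x] (8,6)
    t=2.6212 [x] (9,6) — stop
  → r_7 = 2.6212

ranges = [0.6928, 0.6212, 1.2000, 2.8263, 7.3901, 6.6258, 2.6212]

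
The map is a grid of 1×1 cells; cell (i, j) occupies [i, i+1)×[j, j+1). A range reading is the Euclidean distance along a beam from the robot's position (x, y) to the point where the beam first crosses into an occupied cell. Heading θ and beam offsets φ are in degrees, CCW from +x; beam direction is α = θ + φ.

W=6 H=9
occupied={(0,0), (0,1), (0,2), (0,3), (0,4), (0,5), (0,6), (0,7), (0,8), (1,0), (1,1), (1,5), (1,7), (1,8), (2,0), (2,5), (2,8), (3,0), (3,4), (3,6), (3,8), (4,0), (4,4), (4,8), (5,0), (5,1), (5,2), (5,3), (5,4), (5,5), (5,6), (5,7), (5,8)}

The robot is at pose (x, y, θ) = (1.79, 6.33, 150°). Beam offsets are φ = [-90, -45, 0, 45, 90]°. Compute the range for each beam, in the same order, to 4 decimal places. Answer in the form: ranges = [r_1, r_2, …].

ranges = [1.9283, 0.6936, 0.9122, 0.8179, 0.3811]

beam 1: φ=-90°, α=60°
  direction (0.5000, 0.8660); cell (1,6); t to first gridline: x 0.4200, y 0.7736 (then +2.0000 / +1.1547)
    (2,6) via x @ 0.4200
    (2,7) via y @ 0.7736
    (2,8) via y @ 1.9283  # hit
  → r_1 = 1.9283
beam 2: φ=-45°, α=105°
  direction (-0.2588, 0.9659); cell (1,6); t to first gridline: x 3.0523, y 0.6936 (then +3.8637 / +1.0353)
    (1,7) via y @ 0.6936  # hit
  → r_2 = 0.6936
beam 3: φ=0°, α=150°
  direction (-0.8660, 0.5000); cell (1,6); t to first gridline: x 0.9122, y 1.3400 (then +1.1547 / +2.0000)
    (0,6) via x @ 0.9122  # hit
  → r_3 = 0.9122
beam 4: φ=45°, α=195°
  direction (-0.9659, -0.2588); cell (1,6); t to first gridline: x 0.8179, y 1.2750 (then +1.0353 / +3.8637)
    (0,6) via x @ 0.8179  # hit
  → r_4 = 0.8179
beam 5: φ=90°, α=240°
  direction (-0.5000, -0.8660); cell (1,6); t to first gridline: x 1.5800, y 0.3811 (then +2.0000 / +1.1547)
    (1,5) via y @ 0.3811  # hit
  → r_5 = 0.3811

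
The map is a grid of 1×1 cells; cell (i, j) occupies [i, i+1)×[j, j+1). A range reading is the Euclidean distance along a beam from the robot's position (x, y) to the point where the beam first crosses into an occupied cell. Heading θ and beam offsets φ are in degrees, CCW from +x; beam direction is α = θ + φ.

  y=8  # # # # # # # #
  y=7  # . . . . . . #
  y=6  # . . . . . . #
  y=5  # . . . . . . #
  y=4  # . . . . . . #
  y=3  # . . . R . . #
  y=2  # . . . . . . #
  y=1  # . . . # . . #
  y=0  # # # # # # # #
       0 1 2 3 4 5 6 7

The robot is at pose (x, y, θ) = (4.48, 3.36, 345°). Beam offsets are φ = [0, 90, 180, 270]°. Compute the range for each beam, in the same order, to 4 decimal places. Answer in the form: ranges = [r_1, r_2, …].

ranges = [2.6089, 4.8037, 3.6028, 1.4080]

beam 1: φ=0°, α=345°
  dir = (cos 345°, sin 345°) = (0.9659, -0.2588); from cell (4,3)
  next x-line at t=0.5383, next y-line at t=1.3909; Δt_x=1.0353, Δt_y=3.8637
    x: enter (5,3) at t=0.5383
    y: enter (5,2) at t=1.3909
    x: enter (6,2) at t=1.5736
    x: enter (7,2) at t=2.6089 ← occupied
  → r_1 = 2.6089
beam 2: φ=90°, α=75°
  dir = (cos 75°, sin 75°) = (0.2588, 0.9659); from cell (4,3)
  next x-line at t=2.0091, next y-line at t=0.6626; Δt_x=3.8637, Δt_y=1.0353
    y: enter (4,4) at t=0.6626
    y: enter (4,5) at t=1.6979
    x: enter (5,5) at t=2.0091
    y: enter (5,6) at t=2.7331
    y: enter (5,7) at t=3.7684
    y: enter (5,8) at t=4.8037 ← occupied
  → r_2 = 4.8037
beam 3: φ=180°, α=165°
  dir = (cos 165°, sin 165°) = (-0.9659, 0.2588); from cell (4,3)
  next x-line at t=0.4969, next y-line at t=2.4728; Δt_x=1.0353, Δt_y=3.8637
    x: enter (3,3) at t=0.4969
    x: enter (2,3) at t=1.5322
    y: enter (2,4) at t=2.4728
    x: enter (1,4) at t=2.5675
    x: enter (0,4) at t=3.6028 ← occupied
  → r_3 = 3.6028
beam 4: φ=270°, α=255°
  dir = (cos 255°, sin 255°) = (-0.2588, -0.9659); from cell (4,3)
  next x-line at t=1.8546, next y-line at t=0.3727; Δt_x=3.8637, Δt_y=1.0353
    y: enter (4,2) at t=0.3727
    y: enter (4,1) at t=1.4080 ← occupied
  → r_4 = 1.4080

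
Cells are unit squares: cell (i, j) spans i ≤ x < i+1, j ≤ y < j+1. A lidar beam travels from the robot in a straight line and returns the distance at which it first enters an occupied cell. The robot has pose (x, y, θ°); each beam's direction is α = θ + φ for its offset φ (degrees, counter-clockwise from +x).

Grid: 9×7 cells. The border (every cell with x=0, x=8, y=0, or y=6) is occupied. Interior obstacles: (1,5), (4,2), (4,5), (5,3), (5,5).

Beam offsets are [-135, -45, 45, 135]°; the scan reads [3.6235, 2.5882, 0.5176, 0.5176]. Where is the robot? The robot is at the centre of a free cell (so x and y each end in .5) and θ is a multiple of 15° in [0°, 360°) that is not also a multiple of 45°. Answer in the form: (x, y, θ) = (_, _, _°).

The pose lattice has 30·16 = 480 candidates. Test each by forward raycasting.
  (4.5, 3.5, 165°): beam 1 = 0.5774 ≠ 3.6235 ✗
  (7.5, 3.5, 195°): beam 1 = 1.0000 ≠ 3.6235 ✗
  (4.5, 1.5, 300°): beam 2 = 0.5176 ≠ 2.5882 ✗
  (3.5, 2.5, 150°): beam 1 = 0.5176 ≠ 3.6235 ✗
  …
  (1.5, 4.5, 60°): r_1=3.6235, r_2=2.5882, r_3=0.5176, r_4=0.5176 — all match ✓
Unique over the lattice → pose = (1.5, 4.5, 60°).

(x, y, θ) = (1.5, 4.5, 60°)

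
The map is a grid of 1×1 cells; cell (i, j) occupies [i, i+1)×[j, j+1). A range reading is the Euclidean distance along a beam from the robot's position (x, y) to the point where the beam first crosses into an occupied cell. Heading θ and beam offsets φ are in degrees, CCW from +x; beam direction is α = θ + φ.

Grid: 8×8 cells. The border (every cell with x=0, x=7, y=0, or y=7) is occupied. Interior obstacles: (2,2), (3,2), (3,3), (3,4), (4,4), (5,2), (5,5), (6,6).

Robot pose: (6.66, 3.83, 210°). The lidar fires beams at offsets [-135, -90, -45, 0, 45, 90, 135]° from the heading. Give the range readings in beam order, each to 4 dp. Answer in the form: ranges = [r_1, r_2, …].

beam 1: φ=-135°, α=75°
  cosα=0.2588 sinα=0.9659 | (6,3) | tMaxX 1.3137 tMaxY 0.1760 | tΔX 3.8637 tΔY 1.0353
    t=0.1760 [y] (6,4)
    t=1.2113 [y] (6,5)
    t=1.3137 [x] (7,5) — stop
  → r_1 = 1.3137
beam 2: φ=-90°, α=120°
  cosα=-0.5000 sinα=0.8660 | (6,3) | tMaxX 1.3200 tMaxY 0.1963 | tΔX 2.0000 tΔY 1.1547
    t=0.1963 [y] (6,4)
    t=1.3200 [x] (5,4)
    t=1.3510 [y] (5,5) — stop
  → r_2 = 1.3510
beam 3: φ=-45°, α=165°
  cosα=-0.9659 sinα=0.2588 | (6,3) | tMaxX 0.6833 tMaxY 0.6568 | tΔX 1.0353 tΔY 3.8637
    t=0.6568 [y] (6,4)
    t=0.6833 [x] (5,4)
    t=1.7186 [x] (4,4) — stop
  → r_3 = 1.7186
beam 4: φ=0°, α=210°
  cosα=-0.8660 sinα=-0.5000 | (6,3) | tMaxX 0.7621 tMaxY 1.6600 | tΔX 1.1547 tΔY 2.0000
    t=0.7621 [x] (5,3)
    t=1.6600 [y] (5,2) — stop
  → r_4 = 1.6600
beam 5: φ=45°, α=255°
  cosα=-0.2588 sinα=-0.9659 | (6,3) | tMaxX 2.5500 tMaxY 0.8593 | tΔX 3.8637 tΔY 1.0353
    t=0.8593 [y] (6,2)
    t=1.8946 [y] (6,1)
    t=2.5500 [x] (5,1)
    t=2.9298 [y] (5,0) — stop
  → r_5 = 2.9298
beam 6: φ=90°, α=300°
  cosα=0.5000 sinα=-0.8660 | (6,3) | tMaxX 0.6800 tMaxY 0.9584 | tΔX 2.0000 tΔY 1.1547
    t=0.6800 [x] (7,3) — stop
  → r_6 = 0.6800
beam 7: φ=135°, α=345°
  cosα=0.9659 sinα=-0.2588 | (6,3) | tMaxX 0.3520 tMaxY 3.2069 | tΔX 1.0353 tΔY 3.8637
    t=0.3520 [x] (7,3) — stop
  → r_7 = 0.3520

ranges = [1.3137, 1.3510, 1.7186, 1.6600, 2.9298, 0.6800, 0.3520]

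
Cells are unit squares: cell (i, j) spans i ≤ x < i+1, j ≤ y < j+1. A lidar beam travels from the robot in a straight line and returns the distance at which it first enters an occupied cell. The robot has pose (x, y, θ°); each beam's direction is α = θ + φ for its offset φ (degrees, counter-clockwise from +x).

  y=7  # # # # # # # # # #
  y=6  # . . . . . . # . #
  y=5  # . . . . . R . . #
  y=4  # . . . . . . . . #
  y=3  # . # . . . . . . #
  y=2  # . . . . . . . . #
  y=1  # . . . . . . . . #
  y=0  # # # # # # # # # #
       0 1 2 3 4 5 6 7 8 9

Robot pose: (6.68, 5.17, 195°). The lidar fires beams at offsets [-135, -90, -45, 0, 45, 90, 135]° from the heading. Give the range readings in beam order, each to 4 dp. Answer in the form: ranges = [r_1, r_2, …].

beam 1: φ=-135°, α=60°
  dir = (cos 60°, sin 60°) = (0.5000, 0.8660); from cell (6,5)
  next x-line at t=0.6400, next y-line at t=0.9584; Δt_x=2.0000, Δt_y=1.1547
    x: enter (7,5) at t=0.6400
    y: enter (7,6) at t=0.9584 ← occupied
  → r_1 = 0.9584
beam 2: φ=-90°, α=105°
  dir = (cos 105°, sin 105°) = (-0.2588, 0.9659); from cell (6,5)
  next x-line at t=2.6273, next y-line at t=0.8593; Δt_x=3.8637, Δt_y=1.0353
    y: enter (6,6) at t=0.8593
    y: enter (6,7) at t=1.8946 ← occupied
  → r_2 = 1.8946
beam 3: φ=-45°, α=150°
  dir = (cos 150°, sin 150°) = (-0.8660, 0.5000); from cell (6,5)
  next x-line at t=0.7852, next y-line at t=1.6600; Δt_x=1.1547, Δt_y=2.0000
    x: enter (5,5) at t=0.7852
    y: enter (5,6) at t=1.6600
    x: enter (4,6) at t=1.9399
    x: enter (3,6) at t=3.0946
    y: enter (3,7) at t=3.6600 ← occupied
  → r_3 = 3.6600
beam 4: φ=0°, α=195°
  dir = (cos 195°, sin 195°) = (-0.9659, -0.2588); from cell (6,5)
  next x-line at t=0.7040, next y-line at t=0.6568; Δt_x=1.0353, Δt_y=3.8637
    y: enter (6,4) at t=0.6568
    x: enter (5,4) at t=0.7040
    x: enter (4,4) at t=1.7393
    x: enter (3,4) at t=2.7745
    x: enter (2,4) at t=3.8098
    y: enter (2,3) at t=4.5205 ← occupied
  → r_4 = 4.5205
beam 5: φ=45°, α=240°
  dir = (cos 240°, sin 240°) = (-0.5000, -0.8660); from cell (6,5)
  next x-line at t=1.3600, next y-line at t=0.1963; Δt_x=2.0000, Δt_y=1.1547
    y: enter (6,4) at t=0.1963
    y: enter (6,3) at t=1.3510
    x: enter (5,3) at t=1.3600
    y: enter (5,2) at t=2.5057
    x: enter (4,2) at t=3.3600
    y: enter (4,1) at t=3.6604
    y: enter (4,0) at t=4.8151 ← occupied
  → r_5 = 4.8151
beam 6: φ=90°, α=285°
  dir = (cos 285°, sin 285°) = (0.2588, -0.9659); from cell (6,5)
  next x-line at t=1.2364, next y-line at t=0.1760; Δt_x=3.8637, Δt_y=1.0353
    y: enter (6,4) at t=0.1760
    y: enter (6,3) at t=1.2113
    x: enter (7,3) at t=1.2364
    y: enter (7,2) at t=2.2465
    y: enter (7,1) at t=3.2818
    y: enter (7,0) at t=4.3171 ← occupied
  → r_6 = 4.3171
beam 7: φ=135°, α=330°
  dir = (cos 330°, sin 330°) = (0.8660, -0.5000); from cell (6,5)
  next x-line at t=0.3695, next y-line at t=0.3400; Δt_x=1.1547, Δt_y=2.0000
    y: enter (6,4) at t=0.3400
    x: enter (7,4) at t=0.3695
    x: enter (8,4) at t=1.5242
    y: enter (8,3) at t=2.3400
    x: enter (9,3) at t=2.6789 ← occupied
  → r_7 = 2.6789

ranges = [0.9584, 1.8946, 3.6600, 4.5205, 4.8151, 4.3171, 2.6789]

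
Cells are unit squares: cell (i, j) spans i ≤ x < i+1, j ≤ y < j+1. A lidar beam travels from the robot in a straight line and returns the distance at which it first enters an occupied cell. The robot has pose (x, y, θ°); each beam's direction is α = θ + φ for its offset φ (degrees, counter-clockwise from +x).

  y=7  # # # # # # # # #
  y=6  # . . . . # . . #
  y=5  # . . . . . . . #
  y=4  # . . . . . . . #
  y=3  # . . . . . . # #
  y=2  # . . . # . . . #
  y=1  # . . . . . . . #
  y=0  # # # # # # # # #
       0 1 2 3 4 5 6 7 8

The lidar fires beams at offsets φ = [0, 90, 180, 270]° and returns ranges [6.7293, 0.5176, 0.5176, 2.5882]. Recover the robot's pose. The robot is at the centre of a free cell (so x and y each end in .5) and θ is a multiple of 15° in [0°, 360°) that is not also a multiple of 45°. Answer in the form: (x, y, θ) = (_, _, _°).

(x, y, θ) = (7.5, 4.5, 195°)

Candidates: 39 free-cell centres × 16 headings = 624 poses. Raycast each; keep the one whose scan matches to 4 dp.
  (1.5, 4.5, 120°): beam 1 = 1.0000 ≠ 6.7293 ✗
  (6.5, 5.5, 330°): beam 1 = 1.7321 ≠ 6.7293 ✗
  (4.5, 6.5, 330°): beam 1 = 0.5774 ≠ 6.7293 ✗
  (4.5, 6.5, 300°): beam 1 = 6.3509 ≠ 6.7293 ✗
  …
  (7.5, 4.5, 195°): r_1=6.7293, r_2=0.5176, r_3=0.5176, r_4=2.5882 — all match ✓
Unique over the lattice → pose = (7.5, 4.5, 195°).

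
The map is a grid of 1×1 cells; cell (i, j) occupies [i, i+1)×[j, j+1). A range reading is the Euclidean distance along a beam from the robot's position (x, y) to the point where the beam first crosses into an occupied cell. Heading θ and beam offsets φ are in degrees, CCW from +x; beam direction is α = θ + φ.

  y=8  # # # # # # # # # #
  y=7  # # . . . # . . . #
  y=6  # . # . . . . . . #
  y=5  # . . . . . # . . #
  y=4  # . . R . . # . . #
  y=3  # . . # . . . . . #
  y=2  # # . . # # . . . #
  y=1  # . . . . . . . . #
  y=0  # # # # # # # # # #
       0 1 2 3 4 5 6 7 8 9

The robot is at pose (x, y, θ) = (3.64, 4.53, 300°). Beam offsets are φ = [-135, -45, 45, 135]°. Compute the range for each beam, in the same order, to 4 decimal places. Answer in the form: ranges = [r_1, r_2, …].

ranges = [2.7331, 0.5487, 5.5491, 3.5924]

beam 1: φ=-135°, α=165°
  d=(-0.9659,0.2588)  start (3,4)  tX=0.6626 tY=1.8159  stride 1/|dx|=1.0353 1/|dy|=3.8637
    cross x-line → (2,4), t=0.6626
    cross x-line → (1,4), t=1.6979
    cross y-line → (1,5), t=1.8159
    cross x-line → (0,5), t=2.7331 (wall)
  → r_1 = 2.7331
beam 2: φ=-45°, α=255°
  d=(-0.2588,-0.9659)  start (3,4)  tX=2.4728 tY=0.5487  stride 1/|dx|=3.8637 1/|dy|=1.0353
    cross y-line → (3,3), t=0.5487 (wall)
  → r_2 = 0.5487
beam 3: φ=45°, α=345°
  d=(0.9659,-0.2588)  start (3,4)  tX=0.3727 tY=2.0478  stride 1/|dx|=1.0353 1/|dy|=3.8637
    cross x-line → (4,4), t=0.3727
    cross x-line → (5,4), t=1.4080
    cross y-line → (5,3), t=2.0478
    cross x-line → (6,3), t=2.4433
    cross x-line → (7,3), t=3.4785
    cross x-line → (8,3), t=4.5138
    cross x-line → (9,3), t=5.5491 (wall)
  → r_3 = 5.5491
beam 4: φ=135°, α=75°
  d=(0.2588,0.9659)  start (3,4)  tX=1.3909 tY=0.4866  stride 1/|dx|=3.8637 1/|dy|=1.0353
    cross y-line → (3,5), t=0.4866
    cross x-line → (4,5), t=1.3909
    cross y-line → (4,6), t=1.5219
    cross y-line → (4,7), t=2.5571
    cross y-line → (4,8), t=3.5924 (wall)
  → r_4 = 3.5924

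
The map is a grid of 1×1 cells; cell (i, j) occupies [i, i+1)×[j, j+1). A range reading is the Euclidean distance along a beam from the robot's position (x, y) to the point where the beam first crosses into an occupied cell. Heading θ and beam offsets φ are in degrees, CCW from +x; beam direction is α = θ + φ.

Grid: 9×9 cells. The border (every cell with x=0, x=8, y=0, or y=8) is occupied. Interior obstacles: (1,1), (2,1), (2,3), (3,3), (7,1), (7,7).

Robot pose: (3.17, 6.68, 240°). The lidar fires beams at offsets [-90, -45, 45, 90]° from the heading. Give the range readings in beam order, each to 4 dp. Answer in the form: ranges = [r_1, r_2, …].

beam 1: φ=-90°, α=150°
  dir = (cos 150°, sin 150°) = (-0.8660, 0.5000); from cell (3,6)
  next x-line at t=0.1963, next y-line at t=0.6400; Δt_x=1.1547, Δt_y=2.0000
    x: enter (2,6) at t=0.1963
    y: enter (2,7) at t=0.6400
    x: enter (1,7) at t=1.3510
    x: enter (0,7) at t=2.5057 ← occupied
  → r_1 = 2.5057
beam 2: φ=-45°, α=195°
  dir = (cos 195°, sin 195°) = (-0.9659, -0.2588); from cell (3,6)
  next x-line at t=0.1760, next y-line at t=2.6273; Δt_x=1.0353, Δt_y=3.8637
    x: enter (2,6) at t=0.1760
    x: enter (1,6) at t=1.2113
    x: enter (0,6) at t=2.2465 ← occupied
  → r_2 = 2.2465
beam 3: φ=45°, α=285°
  dir = (cos 285°, sin 285°) = (0.2588, -0.9659); from cell (3,6)
  next x-line at t=3.2069, next y-line at t=0.7040; Δt_x=3.8637, Δt_y=1.0353
    y: enter (3,5) at t=0.7040
    y: enter (3,4) at t=1.7393
    y: enter (3,3) at t=2.7745 ← occupied
  → r_3 = 2.7745
beam 4: φ=90°, α=330°
  dir = (cos 330°, sin 330°) = (0.8660, -0.5000); from cell (3,6)
  next x-line at t=0.9584, next y-line at t=1.3600; Δt_x=1.1547, Δt_y=2.0000
    x: enter (4,6) at t=0.9584
    y: enter (4,5) at t=1.3600
    x: enter (5,5) at t=2.1131
    x: enter (6,5) at t=3.2678
    y: enter (6,4) at t=3.3600
    x: enter (7,4) at t=4.4225
    y: enter (7,3) at t=5.3600
    x: enter (8,3) at t=5.5772 ← occupied
  → r_4 = 5.5772

ranges = [2.5057, 2.2465, 2.7745, 5.5772]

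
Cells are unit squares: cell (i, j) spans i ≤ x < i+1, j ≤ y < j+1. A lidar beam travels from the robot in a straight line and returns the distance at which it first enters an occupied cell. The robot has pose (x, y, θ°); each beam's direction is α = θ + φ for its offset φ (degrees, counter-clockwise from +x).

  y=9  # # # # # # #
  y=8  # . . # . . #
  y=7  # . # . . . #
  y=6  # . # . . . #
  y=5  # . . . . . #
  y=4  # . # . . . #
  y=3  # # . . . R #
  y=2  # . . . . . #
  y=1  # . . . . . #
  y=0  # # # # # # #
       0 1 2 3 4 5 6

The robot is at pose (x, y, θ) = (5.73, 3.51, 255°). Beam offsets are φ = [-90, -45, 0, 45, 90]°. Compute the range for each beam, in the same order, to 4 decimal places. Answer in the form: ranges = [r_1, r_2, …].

ranges = [2.8263, 5.0200, 2.5985, 0.5400, 0.2795]

beam 1: φ=-90°, α=165°
  d=(-0.9659,0.2588)  start (5,3)  tX=0.7558 tY=1.8932  stride 1/|dx|=1.0353 1/|dy|=3.8637
    cross x-line → (4,3), t=0.7558
    cross x-line → (3,3), t=1.7910
    cross y-line → (3,4), t=1.8932
    cross x-line → (2,4), t=2.8263 (wall)
  → r_1 = 2.8263
beam 2: φ=-45°, α=210°
  d=(-0.8660,-0.5000)  start (5,3)  tX=0.8429 tY=1.0200  stride 1/|dx|=1.1547 1/|dy|=2.0000
    cross x-line → (4,3), t=0.8429
    cross y-line → (4,2), t=1.0200
    cross x-line → (3,2), t=1.9976
    cross y-line → (3,1), t=3.0200
    cross x-line → (2,1), t=3.1523
    cross x-line → (1,1), t=4.3070
    cross y-line → (1,0), t=5.0200 (wall)
  → r_2 = 5.0200
beam 3: φ=0°, α=255°
  d=(-0.2588,-0.9659)  start (5,3)  tX=2.8205 tY=0.5280  stride 1/|dx|=3.8637 1/|dy|=1.0353
    cross y-line → (5,2), t=0.5280
    cross y-line → (5,1), t=1.5633
    cross y-line → (5,0), t=2.5985 (wall)
  → r_3 = 2.5985
beam 4: φ=45°, α=300°
  d=(0.5000,-0.8660)  start (5,3)  tX=0.5400 tY=0.5889  stride 1/|dx|=2.0000 1/|dy|=1.1547
    cross x-line → (6,3), t=0.5400 (wall)
  → r_4 = 0.5400
beam 5: φ=90°, α=345°
  d=(0.9659,-0.2588)  start (5,3)  tX=0.2795 tY=1.9705  stride 1/|dx|=1.0353 1/|dy|=3.8637
    cross x-line → (6,3), t=0.2795 (wall)
  → r_5 = 0.2795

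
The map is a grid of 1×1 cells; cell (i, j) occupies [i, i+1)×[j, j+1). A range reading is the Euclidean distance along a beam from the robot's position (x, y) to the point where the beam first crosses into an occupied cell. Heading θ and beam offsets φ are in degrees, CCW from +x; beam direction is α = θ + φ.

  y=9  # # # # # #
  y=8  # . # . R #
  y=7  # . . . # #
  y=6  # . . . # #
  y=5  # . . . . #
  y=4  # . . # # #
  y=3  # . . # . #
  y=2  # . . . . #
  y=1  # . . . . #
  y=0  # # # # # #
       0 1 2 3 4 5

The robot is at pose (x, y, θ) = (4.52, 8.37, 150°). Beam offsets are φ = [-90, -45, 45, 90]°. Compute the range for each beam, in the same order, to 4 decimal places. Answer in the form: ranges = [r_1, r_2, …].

beam 1: φ=-90°, α=60°
  d=(0.5000,0.8660)  start (4,8)  tX=0.9600 tY=0.7275  stride 1/|dx|=2.0000 1/|dy|=1.1547
    cross y-line → (4,9), t=0.7275 (wall)
  → r_1 = 0.7275
beam 2: φ=-45°, α=105°
  d=(-0.2588,0.9659)  start (4,8)  tX=2.0091 tY=0.6522  stride 1/|dx|=3.8637 1/|dy|=1.0353
    cross y-line → (4,9), t=0.6522 (wall)
  → r_2 = 0.6522
beam 3: φ=45°, α=195°
  d=(-0.9659,-0.2588)  start (4,8)  tX=0.5383 tY=1.4296  stride 1/|dx|=1.0353 1/|dy|=3.8637
    cross x-line → (3,8), t=0.5383
    cross y-line → (3,7), t=1.4296
    cross x-line → (2,7), t=1.5736
    cross x-line → (1,7), t=2.6089
    cross x-line → (0,7), t=3.6442 (wall)
  → r_3 = 3.6442
beam 4: φ=90°, α=240°
  d=(-0.5000,-0.8660)  start (4,8)  tX=1.0400 tY=0.4272  stride 1/|dx|=2.0000 1/|dy|=1.1547
    cross y-line → (4,7), t=0.4272 (wall)
  → r_4 = 0.4272

ranges = [0.7275, 0.6522, 3.6442, 0.4272]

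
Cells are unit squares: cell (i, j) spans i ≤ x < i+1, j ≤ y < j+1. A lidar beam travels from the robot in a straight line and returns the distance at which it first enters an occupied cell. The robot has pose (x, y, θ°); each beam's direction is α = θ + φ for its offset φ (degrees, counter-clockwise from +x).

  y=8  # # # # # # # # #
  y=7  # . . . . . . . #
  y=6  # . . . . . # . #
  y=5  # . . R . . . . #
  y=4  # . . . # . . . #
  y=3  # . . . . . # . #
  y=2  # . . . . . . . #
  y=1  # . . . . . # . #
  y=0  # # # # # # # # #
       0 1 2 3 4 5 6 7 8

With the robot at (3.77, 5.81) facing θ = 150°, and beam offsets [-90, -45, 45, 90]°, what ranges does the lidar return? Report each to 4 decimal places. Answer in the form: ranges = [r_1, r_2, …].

beam 1: φ=-90°, α=60°
  dir = (cos 60°, sin 60°) = (0.5000, 0.8660); from cell (3,5)
  next x-line at t=0.4600, next y-line at t=0.2194; Δt_x=2.0000, Δt_y=1.1547
    y: enter (3,6) at t=0.2194
    x: enter (4,6) at t=0.4600
    y: enter (4,7) at t=1.3741
    x: enter (5,7) at t=2.4600
    y: enter (5,8) at t=2.5288 ← occupied
  → r_1 = 2.5288
beam 2: φ=-45°, α=105°
  dir = (cos 105°, sin 105°) = (-0.2588, 0.9659); from cell (3,5)
  next x-line at t=2.9751, next y-line at t=0.1967; Δt_x=3.8637, Δt_y=1.0353
    y: enter (3,6) at t=0.1967
    y: enter (3,7) at t=1.2320
    y: enter (3,8) at t=2.2673 ← occupied
  → r_2 = 2.2673
beam 3: φ=45°, α=195°
  dir = (cos 195°, sin 195°) = (-0.9659, -0.2588); from cell (3,5)
  next x-line at t=0.7972, next y-line at t=3.1296; Δt_x=1.0353, Δt_y=3.8637
    x: enter (2,5) at t=0.7972
    x: enter (1,5) at t=1.8324
    x: enter (0,5) at t=2.8677 ← occupied
  → r_3 = 2.8677
beam 4: φ=90°, α=240°
  dir = (cos 240°, sin 240°) = (-0.5000, -0.8660); from cell (3,5)
  next x-line at t=1.5400, next y-line at t=0.9353; Δt_x=2.0000, Δt_y=1.1547
    y: enter (3,4) at t=0.9353
    x: enter (2,4) at t=1.5400
    y: enter (2,3) at t=2.0900
    y: enter (2,2) at t=3.2447
    x: enter (1,2) at t=3.5400
    y: enter (1,1) at t=4.3994
    x: enter (0,1) at t=5.5400 ← occupied
  → r_4 = 5.5400

ranges = [2.5288, 2.2673, 2.8677, 5.5400]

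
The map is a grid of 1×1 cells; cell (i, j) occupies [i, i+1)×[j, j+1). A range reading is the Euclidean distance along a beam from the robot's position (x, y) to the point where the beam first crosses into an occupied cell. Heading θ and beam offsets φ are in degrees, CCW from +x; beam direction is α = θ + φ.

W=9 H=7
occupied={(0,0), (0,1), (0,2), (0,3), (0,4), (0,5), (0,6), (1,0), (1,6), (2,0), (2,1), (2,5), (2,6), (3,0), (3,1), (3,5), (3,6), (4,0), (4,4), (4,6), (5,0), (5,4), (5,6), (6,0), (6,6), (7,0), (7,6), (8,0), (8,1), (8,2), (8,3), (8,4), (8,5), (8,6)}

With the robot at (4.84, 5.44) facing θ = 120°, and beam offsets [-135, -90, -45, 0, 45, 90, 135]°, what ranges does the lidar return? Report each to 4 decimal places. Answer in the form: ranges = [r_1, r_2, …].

beam 1: φ=-135°, α=345°
  direction (0.9659, -0.2588); cell (4,5); t to first gridline: x 0.1656, y 1.7000 (then +1.0353 / +3.8637)
    (5,5) via x @ 0.1656
    (6,5) via x @ 1.2009
    (6,4) via y @ 1.7000
    (7,4) via x @ 2.2362
    (8,4) via x @ 3.2715  # hit
  → r_1 = 3.2715
beam 2: φ=-90°, α=30°
  direction (0.8660, 0.5000); cell (4,5); t to first gridline: x 0.1848, y 1.1200 (then +1.1547 / +2.0000)
    (5,5) via x @ 0.1848
    (5,6) via y @ 1.1200  # hit
  → r_2 = 1.1200
beam 3: φ=-45°, α=75°
  direction (0.2588, 0.9659); cell (4,5); t to first gridline: x 0.6182, y 0.5798 (then +3.8637 / +1.0353)
    (4,6) via y @ 0.5798  # hit
  → r_3 = 0.5798
beam 4: φ=0°, α=120°
  direction (-0.5000, 0.8660); cell (4,5); t to first gridline: x 1.6800, y 0.6466 (then +2.0000 / +1.1547)
    (4,6) via y @ 0.6466  # hit
  → r_4 = 0.6466
beam 5: φ=45°, α=165°
  direction (-0.9659, 0.2588); cell (4,5); t to first gridline: x 0.8696, y 2.1637 (then +1.0353 / +3.8637)
    (3,5) via x @ 0.8696  # hit
  → r_5 = 0.8696
beam 6: φ=90°, α=210°
  direction (-0.8660, -0.5000); cell (4,5); t to first gridline: x 0.9699, y 0.8800 (then +1.1547 / +2.0000)
    (4,4) via y @ 0.8800  # hit
  → r_6 = 0.8800
beam 7: φ=135°, α=255°
  direction (-0.2588, -0.9659); cell (4,5); t to first gridline: x 3.2455, y 0.4555 (then +3.8637 / +1.0353)
    (4,4) via y @ 0.4555  # hit
  → r_7 = 0.4555

ranges = [3.2715, 1.1200, 0.5798, 0.6466, 0.8696, 0.8800, 0.4555]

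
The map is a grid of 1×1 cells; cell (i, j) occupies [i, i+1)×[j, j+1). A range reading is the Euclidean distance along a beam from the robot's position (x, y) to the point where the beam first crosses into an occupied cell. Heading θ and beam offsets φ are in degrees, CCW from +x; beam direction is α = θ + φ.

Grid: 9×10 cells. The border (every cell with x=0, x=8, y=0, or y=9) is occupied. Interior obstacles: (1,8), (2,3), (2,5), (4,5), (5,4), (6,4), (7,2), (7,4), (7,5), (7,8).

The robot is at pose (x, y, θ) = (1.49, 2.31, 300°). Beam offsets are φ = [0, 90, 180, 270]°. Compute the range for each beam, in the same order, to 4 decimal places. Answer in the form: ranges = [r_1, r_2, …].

ranges = [1.5127, 1.3800, 0.9800, 0.5658]

beam 1: φ=0°, α=300°
  direction (0.5000, -0.8660); cell (1,2); t to first gridline: x 1.0200, y 0.3580 (then +2.0000 / +1.1547)
    (1,1) via y @ 0.3580
    (2,1) via x @ 1.0200
    (2,0) via y @ 1.5127  # hit
  → r_1 = 1.5127
beam 2: φ=90°, α=30°
  direction (0.8660, 0.5000); cell (1,2); t to first gridline: x 0.5889, y 1.3800 (then +1.1547 / +2.0000)
    (2,2) via x @ 0.5889
    (2,3) via y @ 1.3800  # hit
  → r_2 = 1.3800
beam 3: φ=180°, α=120°
  direction (-0.5000, 0.8660); cell (1,2); t to first gridline: x 0.9800, y 0.7967 (then +2.0000 / +1.1547)
    (1,3) via y @ 0.7967
    (0,3) via x @ 0.9800  # hit
  → r_3 = 0.9800
beam 4: φ=270°, α=210°
  direction (-0.8660, -0.5000); cell (1,2); t to first gridline: x 0.5658, y 0.6200 (then +1.1547 / +2.0000)
    (0,2) via x @ 0.5658  # hit
  → r_4 = 0.5658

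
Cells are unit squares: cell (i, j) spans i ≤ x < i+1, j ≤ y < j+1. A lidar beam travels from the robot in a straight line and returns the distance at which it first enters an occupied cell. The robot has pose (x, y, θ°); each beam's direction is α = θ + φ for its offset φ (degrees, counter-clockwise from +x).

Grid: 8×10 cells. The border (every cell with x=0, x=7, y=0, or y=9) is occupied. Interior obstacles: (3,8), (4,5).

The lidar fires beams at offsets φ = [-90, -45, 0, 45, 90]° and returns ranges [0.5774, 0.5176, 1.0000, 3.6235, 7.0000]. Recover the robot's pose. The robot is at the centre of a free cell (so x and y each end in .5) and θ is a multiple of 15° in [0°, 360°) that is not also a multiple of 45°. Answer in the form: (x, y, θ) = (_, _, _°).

(x, y, θ) = (3.5, 1.5, 330°)

Candidates: 46 free-cell centres × 16 headings = 736 poses. Raycast each; keep the one whose scan matches to 4 dp.
  (5.5, 3.5, 105°): beam 1 = 1.5529 ≠ 0.5774 ✗
  (4.5, 4.5, 330°): beam 1 = 4.0415 ≠ 0.5774 ✗
  (3.5, 3.5, 105°): beam 1 = 3.6235 ≠ 0.5774 ✗
  …
  (3.5, 1.5, 330°): r_1=0.5774, r_2=0.5176, r_3=1.0000, r_4=3.6235, r_5=7.0000 — all match ✓
No second candidate reproduces the full scan.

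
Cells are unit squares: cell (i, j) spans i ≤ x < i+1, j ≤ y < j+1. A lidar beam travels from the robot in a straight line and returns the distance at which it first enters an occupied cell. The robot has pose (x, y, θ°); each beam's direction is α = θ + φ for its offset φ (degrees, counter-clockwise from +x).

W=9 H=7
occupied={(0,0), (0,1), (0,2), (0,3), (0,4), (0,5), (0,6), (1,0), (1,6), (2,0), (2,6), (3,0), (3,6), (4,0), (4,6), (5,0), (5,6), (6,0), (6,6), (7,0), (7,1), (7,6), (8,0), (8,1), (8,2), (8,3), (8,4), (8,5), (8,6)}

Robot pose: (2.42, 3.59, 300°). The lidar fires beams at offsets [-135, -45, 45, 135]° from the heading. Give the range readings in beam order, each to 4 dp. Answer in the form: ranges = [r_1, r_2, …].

ranges = [1.4701, 2.6814, 5.7768, 2.4950]

beam 1: φ=-135°, α=165°
  dir = (cos 165°, sin 165°) = (-0.9659, 0.2588); from cell (2,3)
  next x-line at t=0.4348, next y-line at t=1.5841; Δt_x=1.0353, Δt_y=3.8637
    x: enter (1,3) at t=0.4348
    x: enter (0,3) at t=1.4701 ← occupied
  → r_1 = 1.4701
beam 2: φ=-45°, α=255°
  dir = (cos 255°, sin 255°) = (-0.2588, -0.9659); from cell (2,3)
  next x-line at t=1.6228, next y-line at t=0.6108; Δt_x=3.8637, Δt_y=1.0353
    y: enter (2,2) at t=0.6108
    x: enter (1,2) at t=1.6228
    y: enter (1,1) at t=1.6461
    y: enter (1,0) at t=2.6814 ← occupied
  → r_2 = 2.6814
beam 3: φ=45°, α=345°
  dir = (cos 345°, sin 345°) = (0.9659, -0.2588); from cell (2,3)
  next x-line at t=0.6005, next y-line at t=2.2796; Δt_x=1.0353, Δt_y=3.8637
    x: enter (3,3) at t=0.6005
    x: enter (4,3) at t=1.6357
    y: enter (4,2) at t=2.2796
    x: enter (5,2) at t=2.6710
    x: enter (6,2) at t=3.7063
    x: enter (7,2) at t=4.7416
    x: enter (8,2) at t=5.7768 ← occupied
  → r_3 = 5.7768
beam 4: φ=135°, α=75°
  dir = (cos 75°, sin 75°) = (0.2588, 0.9659); from cell (2,3)
  next x-line at t=2.2409, next y-line at t=0.4245; Δt_x=3.8637, Δt_y=1.0353
    y: enter (2,4) at t=0.4245
    y: enter (2,5) at t=1.4597
    x: enter (3,5) at t=2.2409
    y: enter (3,6) at t=2.4950 ← occupied
  → r_4 = 2.4950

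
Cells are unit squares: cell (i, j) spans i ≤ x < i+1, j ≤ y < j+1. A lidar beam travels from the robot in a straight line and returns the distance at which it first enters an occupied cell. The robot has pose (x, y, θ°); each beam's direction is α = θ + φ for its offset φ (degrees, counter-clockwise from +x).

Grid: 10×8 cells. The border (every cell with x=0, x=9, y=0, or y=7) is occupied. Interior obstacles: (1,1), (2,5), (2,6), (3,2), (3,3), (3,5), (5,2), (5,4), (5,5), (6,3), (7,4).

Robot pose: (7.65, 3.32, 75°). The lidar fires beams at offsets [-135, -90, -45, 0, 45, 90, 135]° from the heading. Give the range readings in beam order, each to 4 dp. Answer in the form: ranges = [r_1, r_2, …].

ranges = [2.6789, 1.3976, 1.5588, 0.7040, 0.7852, 0.6729, 1.9053]

beam 1: φ=-135°, α=300°
  dir = (cos 300°, sin 300°) = (0.5000, -0.8660); from cell (7,3)
  next x-line at t=0.7000, next y-line at t=0.3695; Δt_x=2.0000, Δt_y=1.1547
    y: enter (7,2) at t=0.3695
    x: enter (8,2) at t=0.7000
    y: enter (8,1) at t=1.5242
    y: enter (8,0) at t=2.6789 ← occupied
  → r_1 = 2.6789
beam 2: φ=-90°, α=345°
  dir = (cos 345°, sin 345°) = (0.9659, -0.2588); from cell (7,3)
  next x-line at t=0.3623, next y-line at t=1.2364; Δt_x=1.0353, Δt_y=3.8637
    x: enter (8,3) at t=0.3623
    y: enter (8,2) at t=1.2364
    x: enter (9,2) at t=1.3976 ← occupied
  → r_2 = 1.3976
beam 3: φ=-45°, α=30°
  dir = (cos 30°, sin 30°) = (0.8660, 0.5000); from cell (7,3)
  next x-line at t=0.4041, next y-line at t=1.3600; Δt_x=1.1547, Δt_y=2.0000
    x: enter (8,3) at t=0.4041
    y: enter (8,4) at t=1.3600
    x: enter (9,4) at t=1.5588 ← occupied
  → r_3 = 1.5588
beam 4: φ=0°, α=75°
  dir = (cos 75°, sin 75°) = (0.2588, 0.9659); from cell (7,3)
  next x-line at t=1.3523, next y-line at t=0.7040; Δt_x=3.8637, Δt_y=1.0353
    y: enter (7,4) at t=0.7040 ← occupied
  → r_4 = 0.7040
beam 5: φ=45°, α=120°
  dir = (cos 120°, sin 120°) = (-0.5000, 0.8660); from cell (7,3)
  next x-line at t=1.3000, next y-line at t=0.7852; Δt_x=2.0000, Δt_y=1.1547
    y: enter (7,4) at t=0.7852 ← occupied
  → r_5 = 0.7852
beam 6: φ=90°, α=165°
  dir = (cos 165°, sin 165°) = (-0.9659, 0.2588); from cell (7,3)
  next x-line at t=0.6729, next y-line at t=2.6273; Δt_x=1.0353, Δt_y=3.8637
    x: enter (6,3) at t=0.6729 ← occupied
  → r_6 = 0.6729
beam 7: φ=135°, α=210°
  dir = (cos 210°, sin 210°) = (-0.8660, -0.5000); from cell (7,3)
  next x-line at t=0.7506, next y-line at t=0.6400; Δt_x=1.1547, Δt_y=2.0000
    y: enter (7,2) at t=0.6400
    x: enter (6,2) at t=0.7506
    x: enter (5,2) at t=1.9053 ← occupied
  → r_7 = 1.9053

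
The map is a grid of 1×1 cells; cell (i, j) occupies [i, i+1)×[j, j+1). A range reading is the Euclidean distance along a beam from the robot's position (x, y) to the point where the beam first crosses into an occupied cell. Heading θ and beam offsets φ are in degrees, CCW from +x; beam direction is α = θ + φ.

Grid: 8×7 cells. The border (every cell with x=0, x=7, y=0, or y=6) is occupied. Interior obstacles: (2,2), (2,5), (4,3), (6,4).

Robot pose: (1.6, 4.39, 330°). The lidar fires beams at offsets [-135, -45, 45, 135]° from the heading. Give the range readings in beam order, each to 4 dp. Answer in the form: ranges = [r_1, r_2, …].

ranges = [0.6212, 1.5455, 5.5905, 1.6668]

beam 1: φ=-135°, α=195°
  dir = (cos 195°, sin 195°) = (-0.9659, -0.2588); from cell (1,4)
  next x-line at t=0.6212, next y-line at t=1.5068; Δt_x=1.0353, Δt_y=3.8637
    x: enter (0,4) at t=0.6212 ← occupied
  → r_1 = 0.6212
beam 2: φ=-45°, α=285°
  dir = (cos 285°, sin 285°) = (0.2588, -0.9659); from cell (1,4)
  next x-line at t=1.5455, next y-line at t=0.4038; Δt_x=3.8637, Δt_y=1.0353
    y: enter (1,3) at t=0.4038
    y: enter (1,2) at t=1.4390
    x: enter (2,2) at t=1.5455 ← occupied
  → r_2 = 1.5455
beam 3: φ=45°, α=15°
  dir = (cos 15°, sin 15°) = (0.9659, 0.2588); from cell (1,4)
  next x-line at t=0.4141, next y-line at t=2.3569; Δt_x=1.0353, Δt_y=3.8637
    x: enter (2,4) at t=0.4141
    x: enter (3,4) at t=1.4494
    y: enter (3,5) at t=2.3569
    x: enter (4,5) at t=2.4847
    x: enter (5,5) at t=3.5199
    x: enter (6,5) at t=4.5552
    x: enter (7,5) at t=5.5905 ← occupied
  → r_3 = 5.5905
beam 4: φ=135°, α=105°
  dir = (cos 105°, sin 105°) = (-0.2588, 0.9659); from cell (1,4)
  next x-line at t=2.3182, next y-line at t=0.6315; Δt_x=3.8637, Δt_y=1.0353
    y: enter (1,5) at t=0.6315
    y: enter (1,6) at t=1.6668 ← occupied
  → r_4 = 1.6668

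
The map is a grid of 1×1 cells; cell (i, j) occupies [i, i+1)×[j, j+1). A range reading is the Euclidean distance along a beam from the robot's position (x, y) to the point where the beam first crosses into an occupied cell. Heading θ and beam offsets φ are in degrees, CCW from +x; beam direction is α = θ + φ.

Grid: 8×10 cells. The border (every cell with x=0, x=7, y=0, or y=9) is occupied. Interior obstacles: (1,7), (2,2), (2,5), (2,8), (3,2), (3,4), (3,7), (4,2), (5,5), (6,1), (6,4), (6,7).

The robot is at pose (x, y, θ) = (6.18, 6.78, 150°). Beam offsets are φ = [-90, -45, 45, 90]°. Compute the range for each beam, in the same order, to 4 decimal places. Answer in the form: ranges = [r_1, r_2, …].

beam 1: φ=-90°, α=60°
  cosα=0.5000 sinα=0.8660 | (6,6) | tMaxX 1.6400 tMaxY 0.2540 | tΔX 2.0000 tΔY 1.1547
    t=0.2540 [y] (6,7) — stop
  → r_1 = 0.2540
beam 2: φ=-45°, α=105°
  cosα=-0.2588 sinα=0.9659 | (6,6) | tMaxX 0.6955 tMaxY 0.2278 | tΔX 3.8637 tΔY 1.0353
    t=0.2278 [y] (6,7) — stop
  → r_2 = 0.2278
beam 3: φ=45°, α=195°
  cosα=-0.9659 sinα=-0.2588 | (6,6) | tMaxX 0.1863 tMaxY 3.0137 | tΔX 1.0353 tΔY 3.8637
    t=0.1863 [x] (5,6)
    t=1.2216 [x] (4,6)
    t=2.2569 [x] (3,6)
    t=3.0137 [y] (3,5)
    t=3.2922 [x] (2,5) — stop
  → r_3 = 3.2922
beam 4: φ=90°, α=240°
  cosα=-0.5000 sinα=-0.8660 | (6,6) | tMaxX 0.3600 tMaxY 0.9007 | tΔX 2.0000 tΔY 1.1547
    t=0.3600 [x] (5,6)
    t=0.9007 [y] (5,5) — stop
  → r_4 = 0.9007

ranges = [0.2540, 0.2278, 3.2922, 0.9007]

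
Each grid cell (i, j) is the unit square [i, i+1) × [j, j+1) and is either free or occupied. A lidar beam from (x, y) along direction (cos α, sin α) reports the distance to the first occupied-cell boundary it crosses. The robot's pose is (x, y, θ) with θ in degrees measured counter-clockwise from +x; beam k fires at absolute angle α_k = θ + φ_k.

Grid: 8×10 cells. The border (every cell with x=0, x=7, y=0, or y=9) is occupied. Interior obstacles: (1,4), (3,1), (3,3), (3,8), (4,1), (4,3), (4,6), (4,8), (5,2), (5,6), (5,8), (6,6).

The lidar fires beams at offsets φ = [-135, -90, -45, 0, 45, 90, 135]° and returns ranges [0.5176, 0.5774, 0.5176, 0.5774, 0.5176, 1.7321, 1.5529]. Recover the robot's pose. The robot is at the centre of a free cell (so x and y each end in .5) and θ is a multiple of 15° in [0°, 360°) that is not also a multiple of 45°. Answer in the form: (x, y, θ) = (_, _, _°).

(x, y, θ) = (6.5, 8.5, 150°)

Candidates: 36 free-cell centres × 16 headings = 576 poses. Raycast each; keep the one whose scan matches to 4 dp.
  (3.5, 6.5, 105°): beam 1 = 0.5774 ≠ 0.5176 ✗
  (1.5, 2.5, 30°): beam 1 = 1.5529 ≠ 0.5176 ✗
  (6.5, 5.5, 300°): beam 1 = 1.9319 ≠ 0.5176 ✗
  …
  (6.5, 8.5, 150°): r_1=0.5176, r_2=0.5774, r_3=0.5176, r_4=0.5774, r_5=0.5176, r_6=1.7321, r_7=1.5529 — all match ✓
No second candidate reproduces the full scan.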